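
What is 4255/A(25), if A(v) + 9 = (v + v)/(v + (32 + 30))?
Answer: -370185/733 ≈ -505.03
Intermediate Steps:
A(v) = -9 + 2*v/(62 + v) (A(v) = -9 + (v + v)/(v + (32 + 30)) = -9 + (2*v)/(v + 62) = -9 + (2*v)/(62 + v) = -9 + 2*v/(62 + v))
4255/A(25) = 4255/(((-558 - 7*25)/(62 + 25))) = 4255/(((-558 - 175)/87)) = 4255/(((1/87)*(-733))) = 4255/(-733/87) = 4255*(-87/733) = -370185/733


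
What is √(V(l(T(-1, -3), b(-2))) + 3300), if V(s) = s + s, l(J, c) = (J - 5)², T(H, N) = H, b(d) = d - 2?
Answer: 2*√843 ≈ 58.069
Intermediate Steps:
b(d) = -2 + d
l(J, c) = (-5 + J)²
V(s) = 2*s
√(V(l(T(-1, -3), b(-2))) + 3300) = √(2*(-5 - 1)² + 3300) = √(2*(-6)² + 3300) = √(2*36 + 3300) = √(72 + 3300) = √3372 = 2*√843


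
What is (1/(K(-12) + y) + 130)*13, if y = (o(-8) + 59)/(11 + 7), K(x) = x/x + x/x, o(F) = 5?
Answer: 84617/50 ≈ 1692.3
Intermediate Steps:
K(x) = 2 (K(x) = 1 + 1 = 2)
y = 32/9 (y = (5 + 59)/(11 + 7) = 64/18 = 64*(1/18) = 32/9 ≈ 3.5556)
(1/(K(-12) + y) + 130)*13 = (1/(2 + 32/9) + 130)*13 = (1/(50/9) + 130)*13 = (9/50 + 130)*13 = (6509/50)*13 = 84617/50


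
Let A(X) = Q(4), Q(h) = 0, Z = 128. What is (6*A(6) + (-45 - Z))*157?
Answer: -27161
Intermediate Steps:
A(X) = 0
(6*A(6) + (-45 - Z))*157 = (6*0 + (-45 - 1*128))*157 = (0 + (-45 - 128))*157 = (0 - 173)*157 = -173*157 = -27161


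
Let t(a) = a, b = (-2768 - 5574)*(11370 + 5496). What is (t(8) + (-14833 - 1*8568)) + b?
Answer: -140719565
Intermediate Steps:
b = -140696172 (b = -8342*16866 = -140696172)
(t(8) + (-14833 - 1*8568)) + b = (8 + (-14833 - 1*8568)) - 140696172 = (8 + (-14833 - 8568)) - 140696172 = (8 - 23401) - 140696172 = -23393 - 140696172 = -140719565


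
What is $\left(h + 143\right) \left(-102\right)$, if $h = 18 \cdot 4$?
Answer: $-21930$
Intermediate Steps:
$h = 72$
$\left(h + 143\right) \left(-102\right) = \left(72 + 143\right) \left(-102\right) = 215 \left(-102\right) = -21930$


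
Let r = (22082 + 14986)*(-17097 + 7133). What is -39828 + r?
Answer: -369385380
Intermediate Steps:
r = -369345552 (r = 37068*(-9964) = -369345552)
-39828 + r = -39828 - 369345552 = -369385380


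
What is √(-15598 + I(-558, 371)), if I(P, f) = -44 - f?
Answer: I*√16013 ≈ 126.54*I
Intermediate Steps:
√(-15598 + I(-558, 371)) = √(-15598 + (-44 - 1*371)) = √(-15598 + (-44 - 371)) = √(-15598 - 415) = √(-16013) = I*√16013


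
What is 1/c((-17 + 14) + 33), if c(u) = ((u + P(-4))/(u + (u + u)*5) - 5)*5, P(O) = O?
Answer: -33/812 ≈ -0.040640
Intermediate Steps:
c(u) = -25 + 5*(-4 + u)/(11*u) (c(u) = ((u - 4)/(u + (u + u)*5) - 5)*5 = ((-4 + u)/(u + (2*u)*5) - 5)*5 = ((-4 + u)/(u + 10*u) - 5)*5 = ((-4 + u)/((11*u)) - 5)*5 = ((-4 + u)*(1/(11*u)) - 5)*5 = ((-4 + u)/(11*u) - 5)*5 = (-5 + (-4 + u)/(11*u))*5 = -25 + 5*(-4 + u)/(11*u))
1/c((-17 + 14) + 33) = 1/(10*(-2 - 27*((-17 + 14) + 33))/(11*((-17 + 14) + 33))) = 1/(10*(-2 - 27*(-3 + 33))/(11*(-3 + 33))) = 1/((10/11)*(-2 - 27*30)/30) = 1/((10/11)*(1/30)*(-2 - 810)) = 1/((10/11)*(1/30)*(-812)) = 1/(-812/33) = -33/812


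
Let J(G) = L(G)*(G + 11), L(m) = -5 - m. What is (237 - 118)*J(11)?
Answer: -41888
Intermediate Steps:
J(G) = (-5 - G)*(11 + G) (J(G) = (-5 - G)*(G + 11) = (-5 - G)*(11 + G))
(237 - 118)*J(11) = (237 - 118)*(-(5 + 11)*(11 + 11)) = 119*(-1*16*22) = 119*(-352) = -41888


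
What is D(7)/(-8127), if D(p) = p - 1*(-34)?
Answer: -41/8127 ≈ -0.0050449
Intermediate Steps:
D(p) = 34 + p (D(p) = p + 34 = 34 + p)
D(7)/(-8127) = (34 + 7)/(-8127) = 41*(-1/8127) = -41/8127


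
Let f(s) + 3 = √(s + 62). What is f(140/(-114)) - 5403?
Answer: -5406 + 2*√49362/57 ≈ -5398.2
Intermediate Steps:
f(s) = -3 + √(62 + s) (f(s) = -3 + √(s + 62) = -3 + √(62 + s))
f(140/(-114)) - 5403 = (-3 + √(62 + 140/(-114))) - 5403 = (-3 + √(62 + 140*(-1/114))) - 5403 = (-3 + √(62 - 70/57)) - 5403 = (-3 + √(3464/57)) - 5403 = (-3 + 2*√49362/57) - 5403 = -5406 + 2*√49362/57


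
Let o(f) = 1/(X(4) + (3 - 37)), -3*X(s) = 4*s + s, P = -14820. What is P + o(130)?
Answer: -1808043/122 ≈ -14820.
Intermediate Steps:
X(s) = -5*s/3 (X(s) = -(4*s + s)/3 = -5*s/3)
o(f) = -3/122 (o(f) = 1/(-5/3*4 + (3 - 37)) = 1/(-20/3 - 34) = 1/(-122/3) = -3/122)
P + o(130) = -14820 - 3/122 = -1808043/122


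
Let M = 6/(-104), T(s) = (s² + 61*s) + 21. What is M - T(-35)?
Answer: 46225/52 ≈ 888.94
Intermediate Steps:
T(s) = 21 + s² + 61*s
M = -3/52 (M = -1/104*6 = -3/52 ≈ -0.057692)
M - T(-35) = -3/52 - (21 + (-35)² + 61*(-35)) = -3/52 - (21 + 1225 - 2135) = -3/52 - 1*(-889) = -3/52 + 889 = 46225/52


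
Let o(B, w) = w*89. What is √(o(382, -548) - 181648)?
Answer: 2*I*√57605 ≈ 480.02*I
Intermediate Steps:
o(B, w) = 89*w
√(o(382, -548) - 181648) = √(89*(-548) - 181648) = √(-48772 - 181648) = √(-230420) = 2*I*√57605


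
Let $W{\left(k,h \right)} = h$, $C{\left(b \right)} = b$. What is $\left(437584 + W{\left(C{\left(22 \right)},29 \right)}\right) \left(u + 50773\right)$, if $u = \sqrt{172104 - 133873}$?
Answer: $22218924849 + 437613 \sqrt{38231} \approx 2.2304 \cdot 10^{10}$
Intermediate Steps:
$u = \sqrt{38231} \approx 195.53$
$\left(437584 + W{\left(C{\left(22 \right)},29 \right)}\right) \left(u + 50773\right) = \left(437584 + 29\right) \left(\sqrt{38231} + 50773\right) = 437613 \left(50773 + \sqrt{38231}\right) = 22218924849 + 437613 \sqrt{38231}$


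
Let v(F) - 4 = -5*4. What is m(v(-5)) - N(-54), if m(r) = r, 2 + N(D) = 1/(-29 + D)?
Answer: -1161/83 ≈ -13.988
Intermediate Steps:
N(D) = -2 + 1/(-29 + D)
v(F) = -16 (v(F) = 4 - 5*4 = 4 - 20 = -16)
m(v(-5)) - N(-54) = -16 - (59 - 2*(-54))/(-29 - 54) = -16 - (59 + 108)/(-83) = -16 - (-1)*167/83 = -16 - 1*(-167/83) = -16 + 167/83 = -1161/83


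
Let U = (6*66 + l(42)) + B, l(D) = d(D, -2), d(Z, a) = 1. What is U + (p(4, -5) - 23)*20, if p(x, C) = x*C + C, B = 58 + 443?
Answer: -62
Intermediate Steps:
l(D) = 1
B = 501
p(x, C) = C + C*x (p(x, C) = C*x + C = C + C*x)
U = 898 (U = (6*66 + 1) + 501 = (396 + 1) + 501 = 397 + 501 = 898)
U + (p(4, -5) - 23)*20 = 898 + (-5*(1 + 4) - 23)*20 = 898 + (-5*5 - 23)*20 = 898 + (-25 - 23)*20 = 898 - 48*20 = 898 - 960 = -62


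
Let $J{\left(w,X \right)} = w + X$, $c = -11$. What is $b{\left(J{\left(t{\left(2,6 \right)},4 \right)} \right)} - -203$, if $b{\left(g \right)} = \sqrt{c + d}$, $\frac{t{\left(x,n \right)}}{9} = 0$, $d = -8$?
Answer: $203 + i \sqrt{19} \approx 203.0 + 4.3589 i$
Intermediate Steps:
$t{\left(x,n \right)} = 0$ ($t{\left(x,n \right)} = 9 \cdot 0 = 0$)
$J{\left(w,X \right)} = X + w$
$b{\left(g \right)} = i \sqrt{19}$ ($b{\left(g \right)} = \sqrt{-11 - 8} = \sqrt{-19} = i \sqrt{19}$)
$b{\left(J{\left(t{\left(2,6 \right)},4 \right)} \right)} - -203 = i \sqrt{19} - -203 = i \sqrt{19} + 203 = 203 + i \sqrt{19}$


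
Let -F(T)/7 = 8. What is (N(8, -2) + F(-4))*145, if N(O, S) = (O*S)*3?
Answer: -15080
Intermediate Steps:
F(T) = -56 (F(T) = -7*8 = -56)
N(O, S) = 3*O*S
(N(8, -2) + F(-4))*145 = (3*8*(-2) - 56)*145 = (-48 - 56)*145 = -104*145 = -15080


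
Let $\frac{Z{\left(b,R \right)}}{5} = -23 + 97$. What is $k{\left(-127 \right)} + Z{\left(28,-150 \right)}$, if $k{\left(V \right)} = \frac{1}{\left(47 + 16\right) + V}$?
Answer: $\frac{23679}{64} \approx 369.98$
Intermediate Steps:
$Z{\left(b,R \right)} = 370$ ($Z{\left(b,R \right)} = 5 \left(-23 + 97\right) = 5 \cdot 74 = 370$)
$k{\left(V \right)} = \frac{1}{63 + V}$
$k{\left(-127 \right)} + Z{\left(28,-150 \right)} = \frac{1}{63 - 127} + 370 = \frac{1}{-64} + 370 = - \frac{1}{64} + 370 = \frac{23679}{64}$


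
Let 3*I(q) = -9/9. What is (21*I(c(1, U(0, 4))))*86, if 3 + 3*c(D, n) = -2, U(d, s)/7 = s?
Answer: -602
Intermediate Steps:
U(d, s) = 7*s
c(D, n) = -5/3 (c(D, n) = -1 + (⅓)*(-2) = -1 - ⅔ = -5/3)
I(q) = -⅓ (I(q) = (-9/9)/3 = (-9*⅑)/3 = (⅓)*(-1) = -⅓)
(21*I(c(1, U(0, 4))))*86 = (21*(-⅓))*86 = -7*86 = -602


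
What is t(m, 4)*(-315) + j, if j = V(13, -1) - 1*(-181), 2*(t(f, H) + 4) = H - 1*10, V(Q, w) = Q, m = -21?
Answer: 2399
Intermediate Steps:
t(f, H) = -9 + H/2 (t(f, H) = -4 + (H - 1*10)/2 = -4 + (H - 10)/2 = -4 + (-10 + H)/2 = -4 + (-5 + H/2) = -9 + H/2)
j = 194 (j = 13 - 1*(-181) = 13 + 181 = 194)
t(m, 4)*(-315) + j = (-9 + (½)*4)*(-315) + 194 = (-9 + 2)*(-315) + 194 = -7*(-315) + 194 = 2205 + 194 = 2399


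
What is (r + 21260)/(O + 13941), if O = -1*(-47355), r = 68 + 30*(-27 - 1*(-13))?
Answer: 5227/15324 ≈ 0.34110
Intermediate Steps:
r = -352 (r = 68 + 30*(-27 + 13) = 68 + 30*(-14) = 68 - 420 = -352)
O = 47355
(r + 21260)/(O + 13941) = (-352 + 21260)/(47355 + 13941) = 20908/61296 = 20908*(1/61296) = 5227/15324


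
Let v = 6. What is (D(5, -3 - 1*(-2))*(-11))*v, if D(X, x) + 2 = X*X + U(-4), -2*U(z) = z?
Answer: -1650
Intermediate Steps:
U(z) = -z/2
D(X, x) = X**2 (D(X, x) = -2 + (X*X - 1/2*(-4)) = -2 + (X**2 + 2) = -2 + (2 + X**2) = X**2)
(D(5, -3 - 1*(-2))*(-11))*v = (5**2*(-11))*6 = (25*(-11))*6 = -275*6 = -1650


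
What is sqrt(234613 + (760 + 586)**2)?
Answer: sqrt(2046329) ≈ 1430.5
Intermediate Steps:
sqrt(234613 + (760 + 586)**2) = sqrt(234613 + 1346**2) = sqrt(234613 + 1811716) = sqrt(2046329)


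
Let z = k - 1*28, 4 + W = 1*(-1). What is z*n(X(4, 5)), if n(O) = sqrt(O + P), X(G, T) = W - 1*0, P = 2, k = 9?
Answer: -19*I*sqrt(3) ≈ -32.909*I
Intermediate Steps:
W = -5 (W = -4 + 1*(-1) = -4 - 1 = -5)
X(G, T) = -5 (X(G, T) = -5 - 1*0 = -5 + 0 = -5)
n(O) = sqrt(2 + O) (n(O) = sqrt(O + 2) = sqrt(2 + O))
z = -19 (z = 9 - 1*28 = 9 - 28 = -19)
z*n(X(4, 5)) = -19*sqrt(2 - 5) = -19*I*sqrt(3)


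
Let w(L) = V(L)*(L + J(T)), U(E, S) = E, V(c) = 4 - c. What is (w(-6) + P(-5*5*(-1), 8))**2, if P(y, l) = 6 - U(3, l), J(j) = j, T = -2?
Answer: 5929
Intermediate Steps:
P(y, l) = 3 (P(y, l) = 6 - 1*3 = 6 - 3 = 3)
w(L) = (-2 + L)*(4 - L) (w(L) = (4 - L)*(L - 2) = (4 - L)*(-2 + L) = (-2 + L)*(4 - L))
(w(-6) + P(-5*5*(-1), 8))**2 = (-(-4 - 6)*(-2 - 6) + 3)**2 = (-1*(-10)*(-8) + 3)**2 = (-80 + 3)**2 = (-77)**2 = 5929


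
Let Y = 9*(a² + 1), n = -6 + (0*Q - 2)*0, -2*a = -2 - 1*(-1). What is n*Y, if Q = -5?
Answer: -135/2 ≈ -67.500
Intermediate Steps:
a = ½ (a = -(-2 - 1*(-1))/2 = -(-2 + 1)/2 = -½*(-1) = ½ ≈ 0.50000)
n = -6 (n = -6 + (0*(-5) - 2)*0 = -6 + (0 - 2)*0 = -6 - 2*0 = -6 + 0 = -6)
Y = 45/4 (Y = 9*((½)² + 1) = 9*(¼ + 1) = 9*(5/4) = 45/4 ≈ 11.250)
n*Y = -6*45/4 = -135/2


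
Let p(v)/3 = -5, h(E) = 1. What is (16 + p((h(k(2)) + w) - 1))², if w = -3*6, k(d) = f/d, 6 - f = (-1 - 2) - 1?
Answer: 1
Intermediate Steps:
f = 10 (f = 6 - ((-1 - 2) - 1) = 6 - (-3 - 1) = 6 - 1*(-4) = 6 + 4 = 10)
k(d) = 10/d
w = -18
p(v) = -15 (p(v) = 3*(-5) = -15)
(16 + p((h(k(2)) + w) - 1))² = (16 - 15)² = 1² = 1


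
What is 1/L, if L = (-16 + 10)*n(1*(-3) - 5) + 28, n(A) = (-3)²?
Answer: -1/26 ≈ -0.038462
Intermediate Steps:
n(A) = 9
L = -26 (L = (-16 + 10)*9 + 28 = -6*9 + 28 = -54 + 28 = -26)
1/L = 1/(-26) = -1/26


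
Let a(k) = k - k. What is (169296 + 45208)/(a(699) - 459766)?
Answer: -107252/229883 ≈ -0.46655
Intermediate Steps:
a(k) = 0
(169296 + 45208)/(a(699) - 459766) = (169296 + 45208)/(0 - 459766) = 214504/(-459766) = 214504*(-1/459766) = -107252/229883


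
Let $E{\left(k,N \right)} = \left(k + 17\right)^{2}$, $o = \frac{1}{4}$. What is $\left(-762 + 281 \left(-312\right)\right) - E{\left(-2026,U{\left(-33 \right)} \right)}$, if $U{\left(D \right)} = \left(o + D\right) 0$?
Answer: $-4124515$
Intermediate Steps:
$o = \frac{1}{4} \approx 0.25$
$U{\left(D \right)} = 0$ ($U{\left(D \right)} = \left(\frac{1}{4} + D\right) 0 = 0$)
$E{\left(k,N \right)} = \left(17 + k\right)^{2}$
$\left(-762 + 281 \left(-312\right)\right) - E{\left(-2026,U{\left(-33 \right)} \right)} = \left(-762 + 281 \left(-312\right)\right) - \left(17 - 2026\right)^{2} = \left(-762 - 87672\right) - \left(-2009\right)^{2} = -88434 - 4036081 = -4124515$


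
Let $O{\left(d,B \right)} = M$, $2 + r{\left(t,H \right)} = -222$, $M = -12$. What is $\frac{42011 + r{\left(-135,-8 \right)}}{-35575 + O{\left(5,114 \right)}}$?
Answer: $- \frac{41787}{35587} \approx -1.1742$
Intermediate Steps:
$r{\left(t,H \right)} = -224$ ($r{\left(t,H \right)} = -2 - 222 = -224$)
$O{\left(d,B \right)} = -12$
$\frac{42011 + r{\left(-135,-8 \right)}}{-35575 + O{\left(5,114 \right)}} = \frac{42011 - 224}{-35575 - 12} = \frac{41787}{-35587} = 41787 \left(- \frac{1}{35587}\right) = - \frac{41787}{35587}$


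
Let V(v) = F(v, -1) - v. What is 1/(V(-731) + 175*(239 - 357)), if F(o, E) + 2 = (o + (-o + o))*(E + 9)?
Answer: -1/25769 ≈ -3.8806e-5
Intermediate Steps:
F(o, E) = -2 + o*(9 + E) (F(o, E) = -2 + (o + (-o + o))*(E + 9) = -2 + (o + 0)*(9 + E) = -2 + o*(9 + E))
V(v) = -2 + 7*v (V(v) = (-2 + 9*v - v) - v = (-2 + 8*v) - v = -2 + 7*v)
1/(V(-731) + 175*(239 - 357)) = 1/((-2 + 7*(-731)) + 175*(239 - 357)) = 1/((-2 - 5117) + 175*(-118)) = 1/(-5119 - 20650) = 1/(-25769) = -1/25769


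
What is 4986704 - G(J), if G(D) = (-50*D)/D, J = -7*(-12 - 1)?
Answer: 4986754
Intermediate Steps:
J = 91 (J = -7*(-13) = 91)
G(D) = -50
4986704 - G(J) = 4986704 - 1*(-50) = 4986704 + 50 = 4986754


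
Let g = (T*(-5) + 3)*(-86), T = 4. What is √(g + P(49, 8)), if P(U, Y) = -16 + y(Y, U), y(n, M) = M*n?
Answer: √1838 ≈ 42.872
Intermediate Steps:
P(U, Y) = -16 + U*Y
g = 1462 (g = (4*(-5) + 3)*(-86) = (-20 + 3)*(-86) = -17*(-86) = 1462)
√(g + P(49, 8)) = √(1462 + (-16 + 49*8)) = √(1462 + (-16 + 392)) = √(1462 + 376) = √1838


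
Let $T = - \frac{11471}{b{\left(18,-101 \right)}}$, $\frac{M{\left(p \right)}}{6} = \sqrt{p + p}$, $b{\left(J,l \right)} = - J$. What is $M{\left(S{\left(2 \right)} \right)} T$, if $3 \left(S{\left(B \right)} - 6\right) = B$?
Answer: $\frac{22942 \sqrt{30}}{9} \approx 13962.0$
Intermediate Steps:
$S{\left(B \right)} = 6 + \frac{B}{3}$
$M{\left(p \right)} = 6 \sqrt{2} \sqrt{p}$ ($M{\left(p \right)} = 6 \sqrt{p + p} = 6 \sqrt{2 p} = 6 \sqrt{2} \sqrt{p}$)
$T = \frac{11471}{18}$ ($T = - \frac{11471}{\left(-1\right) 18} = - \frac{11471}{-18} = \left(-11471\right) \left(- \frac{1}{18}\right) = \frac{11471}{18} \approx 637.28$)
$M{\left(S{\left(2 \right)} \right)} T = 6 \sqrt{2} \sqrt{6 + \frac{1}{3} \cdot 2} \cdot \frac{11471}{18} = 6 \sqrt{2} \sqrt{6 + \frac{2}{3}} \cdot \frac{11471}{18} = 6 \sqrt{2} \sqrt{\frac{20}{3}} \cdot \frac{11471}{18} = 6 \sqrt{2} \frac{2 \sqrt{15}}{3} \cdot \frac{11471}{18} = 4 \sqrt{30} \cdot \frac{11471}{18} = \frac{22942 \sqrt{30}}{9}$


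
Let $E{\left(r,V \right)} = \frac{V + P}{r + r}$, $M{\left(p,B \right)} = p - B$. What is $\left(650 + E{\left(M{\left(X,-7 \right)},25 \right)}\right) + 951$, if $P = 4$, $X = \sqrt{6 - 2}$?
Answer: $\frac{28847}{18} \approx 1602.6$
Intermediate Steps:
$X = 2$ ($X = \sqrt{4} = 2$)
$E{\left(r,V \right)} = \frac{4 + V}{2 r}$ ($E{\left(r,V \right)} = \frac{V + 4}{r + r} = \frac{4 + V}{2 r}$)
$\left(650 + E{\left(M{\left(X,-7 \right)},25 \right)}\right) + 951 = \left(650 + \frac{4 + 25}{2 \left(2 - -7\right)}\right) + 951 = \left(650 + \frac{1}{2} \frac{1}{2 + 7} \cdot 29\right) + 951 = \left(650 + \frac{1}{2} \cdot \frac{1}{9} \cdot 29\right) + 951 = \left(650 + \frac{29}{18}\right) + 951 = \frac{11729}{18} + 951 = \frac{28847}{18}$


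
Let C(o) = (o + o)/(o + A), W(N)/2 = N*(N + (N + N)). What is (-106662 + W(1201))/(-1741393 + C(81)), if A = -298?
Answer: -1854860448/377882443 ≈ -4.9086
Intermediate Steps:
W(N) = 6*N² (W(N) = 2*(N*(N + (N + N))) = 2*(N*(N + 2*N)) = 2*(N*(3*N)) = 2*(3*N²) = 6*N²)
C(o) = 2*o/(-298 + o) (C(o) = (o + o)/(o - 298) = (2*o)/(-298 + o) = 2*o/(-298 + o))
(-106662 + W(1201))/(-1741393 + C(81)) = (-106662 + 6*1201²)/(-1741393 + 2*81/(-298 + 81)) = (-106662 + 6*1442401)/(-1741393 + 2*81/(-217)) = (-106662 + 8654406)/(-1741393 + 2*81*(-1/217)) = 8547744/(-1741393 - 162/217) = 8547744/(-377882443/217) = 8547744*(-217/377882443) = -1854860448/377882443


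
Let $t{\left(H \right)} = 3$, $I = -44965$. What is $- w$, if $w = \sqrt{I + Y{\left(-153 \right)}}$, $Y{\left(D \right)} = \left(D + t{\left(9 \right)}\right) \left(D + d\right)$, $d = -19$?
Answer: $- i \sqrt{19165} \approx - 138.44 i$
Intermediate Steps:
$Y{\left(D \right)} = \left(-19 + D\right) \left(3 + D\right)$ ($Y{\left(D \right)} = \left(D + 3\right) \left(D - 19\right) = \left(3 + D\right) \left(-19 + D\right) = \left(-19 + D\right) \left(3 + D\right)$)
$w = i \sqrt{19165}$ ($w = \sqrt{-44965 - \left(-2391 - 23409\right)} = \sqrt{-44965 + \left(-57 + 23409 + 2448\right)} = \sqrt{-44965 + 25800} = \sqrt{-19165} = i \sqrt{19165} \approx 138.44 i$)
$- w = - i \sqrt{19165}$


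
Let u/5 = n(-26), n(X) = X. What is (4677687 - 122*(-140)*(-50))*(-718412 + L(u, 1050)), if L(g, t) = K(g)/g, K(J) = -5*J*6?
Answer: -2747097335654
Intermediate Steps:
K(J) = -30*J
u = -130 (u = 5*(-26) = -130)
L(g, t) = -30 (L(g, t) = (-30*g)/g = -30)
(4677687 - 122*(-140)*(-50))*(-718412 + L(u, 1050)) = (4677687 - 122*(-140)*(-50))*(-718412 - 30) = (4677687 + 17080*(-50))*(-718442) = (4677687 - 854000)*(-718442) = 3823687*(-718442) = -2747097335654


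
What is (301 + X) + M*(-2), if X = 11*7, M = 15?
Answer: 348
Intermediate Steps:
X = 77
(301 + X) + M*(-2) = (301 + 77) + 15*(-2) = 378 - 30 = 348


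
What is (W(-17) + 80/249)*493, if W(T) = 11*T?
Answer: -22916119/249 ≈ -92033.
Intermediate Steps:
(W(-17) + 80/249)*493 = (11*(-17) + 80/249)*493 = (-187 + 80*(1/249))*493 = (-187 + 80/249)*493 = -46483/249*493 = -22916119/249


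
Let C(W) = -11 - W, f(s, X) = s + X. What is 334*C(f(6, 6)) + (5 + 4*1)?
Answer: -7673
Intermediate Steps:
f(s, X) = X + s
334*C(f(6, 6)) + (5 + 4*1) = 334*(-11 - (6 + 6)) + (5 + 4*1) = 334*(-11 - 1*12) + (5 + 4) = 334*(-11 - 12) + 9 = 334*(-23) + 9 = -7682 + 9 = -7673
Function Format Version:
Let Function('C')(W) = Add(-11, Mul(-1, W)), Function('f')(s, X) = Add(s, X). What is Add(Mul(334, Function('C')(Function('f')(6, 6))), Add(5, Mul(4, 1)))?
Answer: -7673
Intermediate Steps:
Function('f')(s, X) = Add(X, s)
Add(Mul(334, Function('C')(Function('f')(6, 6))), Add(5, Mul(4, 1))) = Add(Mul(334, Add(-11, Mul(-1, Add(6, 6)))), Add(5, Mul(4, 1))) = Add(Mul(334, Add(-11, Mul(-1, 12))), Add(5, 4)) = Add(Mul(334, Add(-11, -12)), 9) = Add(Mul(334, -23), 9) = Add(-7682, 9) = -7673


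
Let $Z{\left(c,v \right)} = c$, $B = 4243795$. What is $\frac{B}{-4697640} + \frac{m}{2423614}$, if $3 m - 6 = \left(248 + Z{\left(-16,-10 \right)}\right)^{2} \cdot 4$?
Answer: $- \frac{994818387937}{1138526607096} \approx -0.87378$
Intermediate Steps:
$m = \frac{215302}{3}$ ($m = 2 + \frac{\left(248 - 16\right)^{2} \cdot 4}{3} = 2 + \frac{232^{2} \cdot 4}{3} = 2 + \frac{53824 \cdot 4}{3} = 2 + \frac{1}{3} \cdot 215296 = 2 + \frac{215296}{3} = \frac{215302}{3} \approx 71767.0$)
$\frac{B}{-4697640} + \frac{m}{2423614} = \frac{4243795}{-4697640} + \frac{215302}{3 \cdot 2423614} = 4243795 \left(- \frac{1}{4697640}\right) + \frac{215302}{3} \cdot \frac{1}{2423614} = - \frac{848759}{939528} + \frac{107651}{3635421} = - \frac{994818387937}{1138526607096}$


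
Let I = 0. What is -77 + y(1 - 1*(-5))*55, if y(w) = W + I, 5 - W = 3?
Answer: 33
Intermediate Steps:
W = 2 (W = 5 - 1*3 = 5 - 3 = 2)
y(w) = 2 (y(w) = 2 + 0 = 2)
-77 + y(1 - 1*(-5))*55 = -77 + 2*55 = -77 + 110 = 33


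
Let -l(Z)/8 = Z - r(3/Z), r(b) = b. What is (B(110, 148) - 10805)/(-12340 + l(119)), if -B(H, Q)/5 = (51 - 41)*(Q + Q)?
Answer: 3046995/1581724 ≈ 1.9264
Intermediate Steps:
B(H, Q) = -100*Q (B(H, Q) = -5*(51 - 41)*(Q + Q) = -50*2*Q = -100*Q)
l(Z) = -8*Z + 24/Z (l(Z) = -8*(Z - 3/Z) = -8*Z + 24/Z)
(B(110, 148) - 10805)/(-12340 + l(119)) = (-100*148 - 10805)/(-12340 + (-8*119 + 24/119)) = (-14800 - 10805)/(-12340 + (-952 + 24*(1/119))) = -25605/(-12340 + (-952 + 24/119)) = -25605/(-12340 - 113264/119) = -25605/(-1581724/119) = -25605*(-119/1581724) = 3046995/1581724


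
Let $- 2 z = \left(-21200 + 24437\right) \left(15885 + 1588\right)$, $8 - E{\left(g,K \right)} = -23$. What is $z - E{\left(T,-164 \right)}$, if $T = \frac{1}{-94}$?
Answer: $- \frac{56560163}{2} \approx -2.828 \cdot 10^{7}$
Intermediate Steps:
$T = - \frac{1}{94} \approx -0.010638$
$E{\left(g,K \right)} = 31$ ($E{\left(g,K \right)} = 8 - -23 = 8 + 23 = 31$)
$z = - \frac{56560101}{2}$ ($z = - \frac{\left(-21200 + 24437\right) \left(15885 + 1588\right)}{2} = - \frac{3237 \cdot 17473}{2} = \left(- \frac{1}{2}\right) 56560101 = - \frac{56560101}{2} \approx -2.828 \cdot 10^{7}$)
$z - E{\left(T,-164 \right)} = - \frac{56560101}{2} - 31 = - \frac{56560163}{2}$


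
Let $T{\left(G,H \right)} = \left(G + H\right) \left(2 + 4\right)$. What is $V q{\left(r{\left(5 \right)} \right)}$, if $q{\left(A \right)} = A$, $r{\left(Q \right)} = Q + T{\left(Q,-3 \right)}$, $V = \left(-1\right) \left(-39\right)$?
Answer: $663$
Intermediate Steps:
$T{\left(G,H \right)} = 6 G + 6 H$ ($T{\left(G,H \right)} = \left(G + H\right) 6 = 6 G + 6 H$)
$V = 39$
$r{\left(Q \right)} = -18 + 7 Q$ ($r{\left(Q \right)} = Q + \left(6 Q + 6 \left(-3\right)\right) = Q + \left(6 Q - 18\right) = Q + \left(-18 + 6 Q\right) = -18 + 7 Q$)
$V q{\left(r{\left(5 \right)} \right)} = 39 \left(-18 + 7 \cdot 5\right) = 39 \left(-18 + 35\right) = 39 \cdot 17 = 663$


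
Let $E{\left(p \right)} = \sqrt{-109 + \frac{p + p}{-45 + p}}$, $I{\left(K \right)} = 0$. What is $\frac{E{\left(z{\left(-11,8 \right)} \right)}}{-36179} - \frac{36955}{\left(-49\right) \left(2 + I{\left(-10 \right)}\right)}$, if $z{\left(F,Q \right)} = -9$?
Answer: $\frac{36955}{98} - \frac{i \sqrt{978}}{108537} \approx 377.09 - 0.00028813 i$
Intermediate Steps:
$E{\left(p \right)} = \sqrt{-109 + \frac{2 p}{-45 + p}}$
$\frac{E{\left(z{\left(-11,8 \right)} \right)}}{-36179} - \frac{36955}{\left(-49\right) \left(2 + I{\left(-10 \right)}\right)} = \frac{\sqrt{\frac{4905 - -963}{-45 - 9}}}{-36179} - \frac{36955}{\left(-49\right) \left(2 + 0\right)} = \sqrt{\frac{4905 + 963}{-54}} \left(- \frac{1}{36179}\right) - \frac{36955}{\left(-49\right) 2} = \sqrt{\left(- \frac{1}{54}\right) 5868} \left(- \frac{1}{36179}\right) - \frac{36955}{-98} = \sqrt{- \frac{326}{3}} \left(- \frac{1}{36179}\right) - - \frac{36955}{98} = \frac{i \sqrt{978}}{3} \left(- \frac{1}{36179}\right) + \frac{36955}{98} = - \frac{i \sqrt{978}}{108537} + \frac{36955}{98} = \frac{36955}{98} - \frac{i \sqrt{978}}{108537}$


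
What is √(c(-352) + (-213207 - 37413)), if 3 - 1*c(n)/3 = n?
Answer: I*√249555 ≈ 499.55*I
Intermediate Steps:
c(n) = 9 - 3*n
√(c(-352) + (-213207 - 37413)) = √((9 - 3*(-352)) + (-213207 - 37413)) = √((9 + 1056) - 250620) = √(1065 - 250620) = √(-249555) = I*√249555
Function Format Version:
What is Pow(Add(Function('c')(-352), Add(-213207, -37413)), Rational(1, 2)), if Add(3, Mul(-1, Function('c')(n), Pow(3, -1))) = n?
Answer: Mul(I, Pow(249555, Rational(1, 2))) ≈ Mul(499.55, I)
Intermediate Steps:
Function('c')(n) = Add(9, Mul(-3, n))
Pow(Add(Function('c')(-352), Add(-213207, -37413)), Rational(1, 2)) = Pow(Add(Add(9, Mul(-3, -352)), Add(-213207, -37413)), Rational(1, 2)) = Pow(Add(Add(9, 1056), -250620), Rational(1, 2)) = Pow(Add(1065, -250620), Rational(1, 2)) = Pow(-249555, Rational(1, 2)) = Mul(I, Pow(249555, Rational(1, 2)))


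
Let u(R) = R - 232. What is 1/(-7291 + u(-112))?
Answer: -1/7635 ≈ -0.00013098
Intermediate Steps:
u(R) = -232 + R
1/(-7291 + u(-112)) = 1/(-7291 + (-232 - 112)) = 1/(-7291 - 344) = 1/(-7635) = -1/7635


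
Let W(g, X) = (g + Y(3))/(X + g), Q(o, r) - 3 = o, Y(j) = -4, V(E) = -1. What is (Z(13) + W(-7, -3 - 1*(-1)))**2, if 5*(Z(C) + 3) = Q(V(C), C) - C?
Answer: 32041/2025 ≈ 15.823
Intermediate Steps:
Q(o, r) = 3 + o
Z(C) = -13/5 - C/5 (Z(C) = -3 + ((3 - 1) - C)/5 = -3 + (2 - C)/5 = -3 + (2/5 - C/5) = -13/5 - C/5)
W(g, X) = (-4 + g)/(X + g) (W(g, X) = (g - 4)/(X + g) = (-4 + g)/(X + g))
(Z(13) + W(-7, -3 - 1*(-1)))**2 = ((-13/5 - 1/5*13) + (-4 - 7)/((-3 - 1*(-1)) - 7))**2 = ((-13/5 - 13/5) - 11/((-3 + 1) - 7))**2 = (-26/5 - 11/(-2 - 7))**2 = (-26/5 - 11/(-9))**2 = (-26/5 - 1/9*(-11))**2 = (-26/5 + 11/9)**2 = (-179/45)**2 = 32041/2025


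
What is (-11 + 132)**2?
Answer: 14641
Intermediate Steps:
(-11 + 132)**2 = 121**2 = 14641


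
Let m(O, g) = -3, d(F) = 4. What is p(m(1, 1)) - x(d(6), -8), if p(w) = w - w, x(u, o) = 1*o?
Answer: 8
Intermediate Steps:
x(u, o) = o
p(w) = 0
p(m(1, 1)) - x(d(6), -8) = 0 - 1*(-8) = 0 + 8 = 8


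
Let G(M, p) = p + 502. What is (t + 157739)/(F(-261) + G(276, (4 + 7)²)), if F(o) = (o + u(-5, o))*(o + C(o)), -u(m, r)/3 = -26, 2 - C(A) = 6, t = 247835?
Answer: 202787/24559 ≈ 8.2571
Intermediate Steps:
C(A) = -4 (C(A) = 2 - 1*6 = 2 - 6 = -4)
u(m, r) = 78 (u(m, r) = -3*(-26) = 78)
F(o) = (-4 + o)*(78 + o) (F(o) = (o + 78)*(o - 4) = (78 + o)*(-4 + o) = (-4 + o)*(78 + o))
G(M, p) = 502 + p
(t + 157739)/(F(-261) + G(276, (4 + 7)²)) = (247835 + 157739)/((-312 + (-261)² + 74*(-261)) + (502 + (4 + 7)²)) = 405574/((-312 + 68121 - 19314) + (502 + 11²)) = 405574/(48495 + (502 + 121)) = 405574/(48495 + 623) = 405574/49118 = 405574*(1/49118) = 202787/24559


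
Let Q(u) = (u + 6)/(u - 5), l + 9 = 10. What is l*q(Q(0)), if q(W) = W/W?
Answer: 1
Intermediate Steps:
l = 1 (l = -9 + 10 = 1)
Q(u) = (6 + u)/(-5 + u)
q(W) = 1
l*q(Q(0)) = 1*1 = 1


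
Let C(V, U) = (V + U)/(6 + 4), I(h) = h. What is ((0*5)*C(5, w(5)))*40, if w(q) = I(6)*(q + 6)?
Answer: 0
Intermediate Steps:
w(q) = 36 + 6*q (w(q) = 6*(q + 6) = 6*(6 + q) = 36 + 6*q)
C(V, U) = U/10 + V/10 (C(V, U) = (U + V)/10 = (U + V)*(⅒) = U/10 + V/10)
((0*5)*C(5, w(5)))*40 = ((0*5)*((36 + 6*5)/10 + (⅒)*5))*40 = (0*((36 + 30)/10 + ½))*40 = (0*((⅒)*66 + ½))*40 = (0*(33/5 + ½))*40 = (0*(71/10))*40 = 0*40 = 0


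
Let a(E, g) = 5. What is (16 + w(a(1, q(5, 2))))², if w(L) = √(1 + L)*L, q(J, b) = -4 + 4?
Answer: 406 + 160*√6 ≈ 797.92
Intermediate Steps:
q(J, b) = 0
w(L) = L*√(1 + L)
(16 + w(a(1, q(5, 2))))² = (16 + 5*√(1 + 5))² = (16 + 5*√6)²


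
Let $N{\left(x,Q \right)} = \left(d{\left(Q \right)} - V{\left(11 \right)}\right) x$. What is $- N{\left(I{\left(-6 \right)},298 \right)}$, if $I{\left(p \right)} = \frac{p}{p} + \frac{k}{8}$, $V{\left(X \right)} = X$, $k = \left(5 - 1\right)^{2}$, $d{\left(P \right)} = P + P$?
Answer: $-1755$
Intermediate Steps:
$d{\left(P \right)} = 2 P$
$k = 16$ ($k = 4^{2} = 16$)
$I{\left(p \right)} = 3$ ($I{\left(p \right)} = \frac{p}{p} + \frac{16}{8} = 1 + 16 \cdot \frac{1}{8} = 1 + 2 = 3$)
$N{\left(x,Q \right)} = x \left(-11 + 2 Q\right)$ ($N{\left(x,Q \right)} = \left(2 Q - 11\right) x = \left(-11 + 2 Q\right) x = x \left(-11 + 2 Q\right)$)
$- N{\left(I{\left(-6 \right)},298 \right)} = - 3 \left(-11 + 2 \cdot 298\right) = - 3 \left(-11 + 596\right) = - 3 \cdot 585 = \left(-1\right) 1755 = -1755$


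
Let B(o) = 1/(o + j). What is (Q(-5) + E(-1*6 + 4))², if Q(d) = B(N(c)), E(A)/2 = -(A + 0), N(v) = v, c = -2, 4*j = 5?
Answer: 64/9 ≈ 7.1111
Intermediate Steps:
j = 5/4 (j = (¼)*5 = 5/4 ≈ 1.2500)
E(A) = -2*A (E(A) = 2*(-(A + 0)) = 2*(-A) = -2*A)
B(o) = 1/(5/4 + o) (B(o) = 1/(o + 5/4) = 1/(5/4 + o))
Q(d) = -4/3 (Q(d) = 4/(5 + 4*(-2)) = 4/(5 - 8) = 4/(-3) = 4*(-⅓) = -4/3)
(Q(-5) + E(-1*6 + 4))² = (-4/3 - 2*(-1*6 + 4))² = (-4/3 - 2*(-6 + 4))² = (-4/3 - 2*(-2))² = (-4/3 + 4)² = (8/3)² = 64/9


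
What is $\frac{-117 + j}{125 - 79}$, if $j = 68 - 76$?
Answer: $- \frac{125}{46} \approx -2.7174$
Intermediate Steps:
$j = -8$
$\frac{-117 + j}{125 - 79} = \frac{-117 - 8}{125 - 79} = \frac{1}{46} \left(-125\right) = - \frac{125}{46}$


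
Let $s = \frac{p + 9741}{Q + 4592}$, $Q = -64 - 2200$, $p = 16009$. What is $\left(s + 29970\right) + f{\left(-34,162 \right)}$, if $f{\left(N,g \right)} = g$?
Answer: $\frac{35086523}{1164} \approx 30143.0$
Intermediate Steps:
$Q = -2264$ ($Q = -64 - 2200 = -2264$)
$s = \frac{12875}{1164}$ ($s = \frac{16009 + 9741}{-2264 + 4592} = \frac{25750}{2328} = 25750 \cdot \frac{1}{2328} = \frac{12875}{1164} \approx 11.061$)
$\left(s + 29970\right) + f{\left(-34,162 \right)} = \left(\frac{12875}{1164} + 29970\right) + 162 = \frac{34897955}{1164} + 162 = \frac{35086523}{1164}$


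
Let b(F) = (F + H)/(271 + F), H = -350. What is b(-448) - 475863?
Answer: -28075651/59 ≈ -4.7586e+5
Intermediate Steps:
b(F) = (-350 + F)/(271 + F) (b(F) = (F - 350)/(271 + F) = (-350 + F)/(271 + F))
b(-448) - 475863 = (-350 - 448)/(271 - 448) - 475863 = -798/(-177) - 475863 = -1/177*(-798) - 475863 = 266/59 - 475863 = -28075651/59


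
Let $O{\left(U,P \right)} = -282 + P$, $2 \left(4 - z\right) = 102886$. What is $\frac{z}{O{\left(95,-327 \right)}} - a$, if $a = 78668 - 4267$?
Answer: $- \frac{45258770}{609} \approx -74317.0$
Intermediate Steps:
$z = -51439$ ($z = 4 - 51443 = -51439$)
$a = 74401$ ($a = 78668 - 4267 = 74401$)
$\frac{z}{O{\left(95,-327 \right)}} - a = - \frac{51439}{-282 - 327} - 74401 = - \frac{51439}{-609} - 74401 = \left(-51439\right) \left(- \frac{1}{609}\right) - 74401 = \frac{51439}{609} - 74401 = - \frac{45258770}{609}$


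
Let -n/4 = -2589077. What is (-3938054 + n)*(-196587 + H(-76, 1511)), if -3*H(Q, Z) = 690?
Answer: -1263221497518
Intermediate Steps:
n = 10356308 (n = -4*(-2589077) = 10356308)
H(Q, Z) = -230 (H(Q, Z) = -⅓*690 = -230)
(-3938054 + n)*(-196587 + H(-76, 1511)) = (-3938054 + 10356308)*(-196587 - 230) = 6418254*(-196817) = -1263221497518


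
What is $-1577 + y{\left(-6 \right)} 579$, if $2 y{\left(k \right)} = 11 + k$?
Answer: $- \frac{259}{2} \approx -129.5$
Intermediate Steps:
$y{\left(k \right)} = \frac{11}{2} + \frac{k}{2}$ ($y{\left(k \right)} = \frac{11 + k}{2} = \frac{11}{2} + \frac{k}{2}$)
$-1577 + y{\left(-6 \right)} 579 = -1577 + \left(\frac{11}{2} + \frac{1}{2} \left(-6\right)\right) 579 = -1577 + \left(\frac{11}{2} - 3\right) 579 = -1577 + \frac{5}{2} \cdot 579 = -1577 + \frac{2895}{2} = - \frac{259}{2}$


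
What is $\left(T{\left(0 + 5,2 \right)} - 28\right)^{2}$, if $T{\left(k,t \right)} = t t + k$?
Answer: $361$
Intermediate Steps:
$T{\left(k,t \right)} = k + t^{2}$ ($T{\left(k,t \right)} = t^{2} + k = k + t^{2}$)
$\left(T{\left(0 + 5,2 \right)} - 28\right)^{2} = \left(\left(\left(0 + 5\right) + 2^{2}\right) - 28\right)^{2} = \left(\left(5 + 4\right) - 28\right)^{2} = \left(9 - 28\right)^{2} = \left(-19\right)^{2} = 361$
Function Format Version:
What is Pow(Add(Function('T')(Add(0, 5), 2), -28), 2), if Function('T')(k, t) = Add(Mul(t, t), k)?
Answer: 361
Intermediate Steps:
Function('T')(k, t) = Add(k, Pow(t, 2)) (Function('T')(k, t) = Add(Pow(t, 2), k) = Add(k, Pow(t, 2)))
Pow(Add(Function('T')(Add(0, 5), 2), -28), 2) = Pow(Add(Add(Add(0, 5), Pow(2, 2)), -28), 2) = Pow(Add(Add(5, 4), -28), 2) = Pow(Add(9, -28), 2) = Pow(-19, 2) = 361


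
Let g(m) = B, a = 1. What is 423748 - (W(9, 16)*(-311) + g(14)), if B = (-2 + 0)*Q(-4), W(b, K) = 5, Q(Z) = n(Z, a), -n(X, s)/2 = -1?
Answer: 425307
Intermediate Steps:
n(X, s) = 2 (n(X, s) = -2*(-1) = 2)
Q(Z) = 2
B = -4 (B = (-2 + 0)*2 = -2*2 = -4)
g(m) = -4
423748 - (W(9, 16)*(-311) + g(14)) = 423748 - (5*(-311) - 4) = 423748 - (-1555 - 4) = 423748 - 1*(-1559) = 423748 + 1559 = 425307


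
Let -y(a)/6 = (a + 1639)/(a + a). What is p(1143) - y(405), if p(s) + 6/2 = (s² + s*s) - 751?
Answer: 352641484/135 ≈ 2.6122e+6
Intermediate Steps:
p(s) = -754 + 2*s² (p(s) = -3 + ((s² + s*s) - 751) = -3 + ((s² + s²) - 751) = -3 + (2*s² - 751) = -3 + (-751 + 2*s²) = -754 + 2*s²)
y(a) = -3*(1639 + a)/a (y(a) = -6*(a + 1639)/(a + a) = -6*(1639 + a)/(2*a) = -6*(1639 + a)*1/(2*a) = -3*(1639 + a)/a)
p(1143) - y(405) = (-754 + 2*1143²) - (-3 - 4917/405) = (-754 + 2*1306449) - (-3 - 4917*1/405) = (-754 + 2612898) - (-3 - 1639/135) = 2612144 - 1*(-2044/135) = 2612144 + 2044/135 = 352641484/135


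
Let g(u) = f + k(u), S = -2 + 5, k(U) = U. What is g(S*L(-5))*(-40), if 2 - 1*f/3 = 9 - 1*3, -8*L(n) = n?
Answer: 405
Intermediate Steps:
L(n) = -n/8
S = 3
f = -12 (f = 6 - 3*(9 - 1*3) = 6 - 3*(9 - 3) = 6 - 3*6 = 6 - 18 = -12)
g(u) = -12 + u
g(S*L(-5))*(-40) = (-12 + 3*(-⅛*(-5)))*(-40) = (-12 + 3*(5/8))*(-40) = (-12 + 15/8)*(-40) = -81/8*(-40) = 405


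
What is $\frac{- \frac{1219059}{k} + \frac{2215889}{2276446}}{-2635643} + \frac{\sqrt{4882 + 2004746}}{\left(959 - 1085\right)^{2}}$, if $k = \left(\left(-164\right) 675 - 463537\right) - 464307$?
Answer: $- \frac{2538210104965}{3115579535238201616} + \frac{\sqrt{55823}}{2646} \approx 0.089292$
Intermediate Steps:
$k = -1038544$ ($k = \left(-110700 - 463537\right) - 464307 = -574237 - 464307 = -1038544$)
$\frac{- \frac{1219059}{k} + \frac{2215889}{2276446}}{-2635643} + \frac{\sqrt{4882 + 2004746}}{\left(959 - 1085\right)^{2}} = \frac{- \frac{1219059}{-1038544} + \frac{2215889}{2276446}}{-2635643} + \frac{\sqrt{4882 + 2004746}}{\left(959 - 1085\right)^{2}} = \left(\left(-1219059\right) \left(- \frac{1}{1038544}\right) + 2215889 \cdot \frac{1}{2276446}\right) \left(- \frac{1}{2635643}\right) + \frac{\sqrt{2009628}}{\left(-126\right)^{2}} = \left(\frac{1219059}{1038544} + \frac{2215889}{2276446}\right) \left(- \frac{1}{2635643}\right) + \frac{6 \sqrt{55823}}{15876} = \frac{2538210104965}{1182094667312} \left(- \frac{1}{2635643}\right) + 6 \sqrt{55823} \cdot \frac{1}{15876} = - \frac{2538210104965}{3115579535238201616} + \frac{\sqrt{55823}}{2646}$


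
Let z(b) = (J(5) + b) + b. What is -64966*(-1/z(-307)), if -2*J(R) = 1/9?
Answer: -1169388/11053 ≈ -105.80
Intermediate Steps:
J(R) = -1/18 (J(R) = -1/(2*9) = -½*⅑ = -1/18)
z(b) = -1/18 + 2*b (z(b) = (-1/18 + b) + b = -1/18 + 2*b)
-64966*(-1/z(-307)) = -64966*(-1/(-1/18 + 2*(-307))) = -64966*(-1/(-1/18 - 614)) = -64966/((-1*(-11053/18))) = -64966/11053/18 = -64966*18/11053 = -1169388/11053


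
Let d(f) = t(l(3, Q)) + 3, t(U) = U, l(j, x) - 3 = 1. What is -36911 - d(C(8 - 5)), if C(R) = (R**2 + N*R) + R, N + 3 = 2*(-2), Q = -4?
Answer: -36918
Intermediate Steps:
N = -7 (N = -3 + 2*(-2) = -3 - 4 = -7)
l(j, x) = 4 (l(j, x) = 3 + 1 = 4)
C(R) = R**2 - 6*R (C(R) = (R**2 - 7*R) + R = R**2 - 6*R)
d(f) = 7 (d(f) = 4 + 3 = 7)
-36911 - d(C(8 - 5)) = -36911 - 1*7 = -36911 - 7 = -36918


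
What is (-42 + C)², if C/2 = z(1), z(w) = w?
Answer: 1600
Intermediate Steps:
C = 2 (C = 2*1 = 2)
(-42 + C)² = (-42 + 2)² = (-40)² = 1600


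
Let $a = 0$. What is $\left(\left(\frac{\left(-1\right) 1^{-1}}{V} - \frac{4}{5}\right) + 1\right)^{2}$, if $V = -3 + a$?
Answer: $\frac{64}{225} \approx 0.28444$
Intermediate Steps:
$V = -3$ ($V = -3 + 0 = -3$)
$\left(\left(\frac{\left(-1\right) 1^{-1}}{V} - \frac{4}{5}\right) + 1\right)^{2} = \left(\left(\frac{\left(-1\right) 1^{-1}}{-3} - \frac{4}{5}\right) + 1\right)^{2} = \left(\left(\left(-1\right) 1 \left(- \frac{1}{3}\right) - \frac{4}{5}\right) + 1\right)^{2} = \left(\left(\left(-1\right) \left(- \frac{1}{3}\right) - \frac{4}{5}\right) + 1\right)^{2} = \left(\left(\frac{1}{3} - \frac{4}{5}\right) + 1\right)^{2} = \left(- \frac{7}{15} + 1\right)^{2} = \left(\frac{8}{15}\right)^{2} = \frac{64}{225}$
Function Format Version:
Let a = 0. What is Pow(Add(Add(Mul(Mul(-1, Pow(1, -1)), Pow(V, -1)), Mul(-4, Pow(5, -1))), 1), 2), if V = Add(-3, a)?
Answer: Rational(64, 225) ≈ 0.28444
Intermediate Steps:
V = -3 (V = Add(-3, 0) = -3)
Pow(Add(Add(Mul(Mul(-1, Pow(1, -1)), Pow(V, -1)), Mul(-4, Pow(5, -1))), 1), 2) = Pow(Add(Add(Mul(Mul(-1, Pow(1, -1)), Pow(-3, -1)), Mul(-4, Pow(5, -1))), 1), 2) = Pow(Add(Add(Mul(Mul(-1, 1), Rational(-1, 3)), Mul(-4, Rational(1, 5))), 1), 2) = Pow(Add(Add(Mul(-1, Rational(-1, 3)), Rational(-4, 5)), 1), 2) = Pow(Add(Add(Rational(1, 3), Rational(-4, 5)), 1), 2) = Pow(Add(Rational(-7, 15), 1), 2) = Pow(Rational(8, 15), 2) = Rational(64, 225)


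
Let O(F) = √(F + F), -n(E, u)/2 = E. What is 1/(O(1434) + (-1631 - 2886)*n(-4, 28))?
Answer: -9034/326451907 - √717/652903814 ≈ -2.7714e-5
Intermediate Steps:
n(E, u) = -2*E
O(F) = √2*√F (O(F) = √(2*F) = √2*√F)
1/(O(1434) + (-1631 - 2886)*n(-4, 28)) = 1/(√2*√1434 + (-1631 - 2886)*(-2*(-4))) = 1/(2*√717 - 4517*8) = 1/(2*√717 - 36136) = 1/(-36136 + 2*√717)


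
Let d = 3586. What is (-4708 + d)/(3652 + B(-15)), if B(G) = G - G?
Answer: -51/166 ≈ -0.30723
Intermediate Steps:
B(G) = 0
(-4708 + d)/(3652 + B(-15)) = (-4708 + 3586)/(3652 + 0) = -1122/3652 = -1122*1/3652 = -51/166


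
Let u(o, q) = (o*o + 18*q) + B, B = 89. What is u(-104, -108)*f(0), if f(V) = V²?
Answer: 0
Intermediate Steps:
u(o, q) = 89 + o² + 18*q (u(o, q) = (o*o + 18*q) + 89 = (o² + 18*q) + 89 = 89 + o² + 18*q)
u(-104, -108)*f(0) = (89 + (-104)² + 18*(-108))*0² = (89 + 10816 - 1944)*0 = 8961*0 = 0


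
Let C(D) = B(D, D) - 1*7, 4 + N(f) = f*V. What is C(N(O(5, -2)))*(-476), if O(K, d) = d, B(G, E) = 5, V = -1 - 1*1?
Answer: 952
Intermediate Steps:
V = -2 (V = -1 - 1 = -2)
N(f) = -4 - 2*f (N(f) = -4 + f*(-2) = -4 - 2*f)
C(D) = -2 (C(D) = 5 - 1*7 = 5 - 7 = -2)
C(N(O(5, -2)))*(-476) = -2*(-476) = 952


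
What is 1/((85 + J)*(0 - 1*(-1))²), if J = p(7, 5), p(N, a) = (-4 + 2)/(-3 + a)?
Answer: 1/84 ≈ 0.011905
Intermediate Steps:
p(N, a) = -2/(-3 + a)
J = -1 (J = -2/(-3 + 5) = -2/2 = -2*½ = -1)
1/((85 + J)*(0 - 1*(-1))²) = 1/((85 - 1)*(0 - 1*(-1))²) = 1/(84*(0 + 1)²) = 1/(84*1²) = 1/(84*1) = 1/84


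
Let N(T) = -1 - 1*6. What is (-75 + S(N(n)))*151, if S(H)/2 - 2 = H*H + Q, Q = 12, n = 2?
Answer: 7701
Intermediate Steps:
N(T) = -7 (N(T) = -1 - 6 = -7)
S(H) = 28 + 2*H² (S(H) = 4 + 2*(H*H + 12) = 4 + 2*(H² + 12) = 4 + 2*(12 + H²) = 4 + (24 + 2*H²) = 28 + 2*H²)
(-75 + S(N(n)))*151 = (-75 + (28 + 2*(-7)²))*151 = (-75 + (28 + 2*49))*151 = (-75 + (28 + 98))*151 = (-75 + 126)*151 = 51*151 = 7701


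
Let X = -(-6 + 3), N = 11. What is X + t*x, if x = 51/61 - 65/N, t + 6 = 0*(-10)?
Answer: 22437/671 ≈ 33.438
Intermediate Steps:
t = -6 (t = -6 + 0*(-10) = -6 + 0 = -6)
X = 3 (X = -1*(-3) = 3)
x = -3404/671 (x = 51/61 - 65/11 = -3404/671 ≈ -5.0730)
X + t*x = 3 - 6*(-3404/671) = 3 + 20424/671 = 22437/671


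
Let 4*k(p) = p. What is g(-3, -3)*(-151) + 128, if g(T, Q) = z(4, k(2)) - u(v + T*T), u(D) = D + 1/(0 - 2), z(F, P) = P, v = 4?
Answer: 1940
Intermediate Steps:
k(p) = p/4
u(D) = -½ + D (u(D) = D + 1/(-2) = D - ½ = -½ + D)
g(T, Q) = -3 - T² (g(T, Q) = (¼)*2 - (-½ + (4 + T*T)) = ½ - (-½ + (4 + T²)) = ½ - (7/2 + T²) = ½ + (-7/2 - T²) = -3 - T²)
g(-3, -3)*(-151) + 128 = (-3 - 1*(-3)²)*(-151) + 128 = (-3 - 1*9)*(-151) + 128 = (-3 - 9)*(-151) + 128 = -12*(-151) + 128 = 1812 + 128 = 1940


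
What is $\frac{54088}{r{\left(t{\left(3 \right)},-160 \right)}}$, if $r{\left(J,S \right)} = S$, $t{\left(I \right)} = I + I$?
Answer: $- \frac{6761}{20} \approx -338.05$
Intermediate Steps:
$t{\left(I \right)} = 2 I$
$\frac{54088}{r{\left(t{\left(3 \right)},-160 \right)}} = \frac{54088}{-160} = 54088 \left(- \frac{1}{160}\right) = - \frac{6761}{20}$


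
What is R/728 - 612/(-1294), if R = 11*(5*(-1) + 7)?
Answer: 118501/235508 ≈ 0.50317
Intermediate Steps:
R = 22 (R = 11*(-5 + 7) = 11*2 = 22)
R/728 - 612/(-1294) = 22/728 - 612/(-1294) = 22*(1/728) - 612*(-1/1294) = 11/364 + 306/647 = 118501/235508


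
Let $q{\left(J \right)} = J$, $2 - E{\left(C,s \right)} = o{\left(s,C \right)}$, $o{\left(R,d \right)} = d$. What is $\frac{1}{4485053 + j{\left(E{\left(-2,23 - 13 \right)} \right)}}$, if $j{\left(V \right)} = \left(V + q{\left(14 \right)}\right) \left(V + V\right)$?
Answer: $\frac{1}{4485197} \approx 2.2296 \cdot 10^{-7}$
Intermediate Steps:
$E{\left(C,s \right)} = 2 - C$
$j{\left(V \right)} = 2 V \left(14 + V\right)$ ($j{\left(V \right)} = \left(V + 14\right) \left(V + V\right) = \left(14 + V\right) 2 V = 2 V \left(14 + V\right)$)
$\frac{1}{4485053 + j{\left(E{\left(-2,23 - 13 \right)} \right)}} = \frac{1}{4485053 + 2 \left(2 - -2\right) \left(14 + \left(2 - -2\right)\right)} = \frac{1}{4485053 + 2 \left(2 + 2\right) \left(14 + \left(2 + 2\right)\right)} = \frac{1}{4485053 + 2 \cdot 4 \left(14 + 4\right)} = \frac{1}{4485053 + 2 \cdot 4 \cdot 18} = \frac{1}{4485053 + 144} = \frac{1}{4485197}$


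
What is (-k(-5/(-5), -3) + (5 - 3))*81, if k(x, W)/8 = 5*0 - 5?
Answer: 3402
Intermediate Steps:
k(x, W) = -40 (k(x, W) = 8*(5*0 - 5) = 8*(0 - 5) = 8*(-5) = -40)
(-k(-5/(-5), -3) + (5 - 3))*81 = (-1*(-40) + (5 - 3))*81 = (40 + 2)*81 = 42*81 = 3402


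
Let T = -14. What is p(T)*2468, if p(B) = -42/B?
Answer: 7404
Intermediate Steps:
p(T)*2468 = -42/(-14)*2468 = -42*(-1/14)*2468 = 3*2468 = 7404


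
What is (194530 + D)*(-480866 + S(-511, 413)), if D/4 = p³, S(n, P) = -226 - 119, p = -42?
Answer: 48997866442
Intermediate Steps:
S(n, P) = -345
D = -296352 (D = 4*(-42)³ = 4*(-74088) = -296352)
(194530 + D)*(-480866 + S(-511, 413)) = (194530 - 296352)*(-480866 - 345) = -101822*(-481211) = 48997866442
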